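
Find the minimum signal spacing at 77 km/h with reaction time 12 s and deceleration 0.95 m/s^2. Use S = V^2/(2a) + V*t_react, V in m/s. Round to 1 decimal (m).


V = 77 / 3.6 = 21.3889 m/s
Braking distance = 21.3889^2 / (2*0.95) = 240.7814 m
Sighting distance = 21.3889 * 12 = 256.6667 m
S = 240.7814 + 256.6667 = 497.4 m

497.4


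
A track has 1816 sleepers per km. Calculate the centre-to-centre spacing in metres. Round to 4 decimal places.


Spacing = 1000 m / number of sleepers
Spacing = 1000 / 1816
Spacing = 0.5507 m

0.5507


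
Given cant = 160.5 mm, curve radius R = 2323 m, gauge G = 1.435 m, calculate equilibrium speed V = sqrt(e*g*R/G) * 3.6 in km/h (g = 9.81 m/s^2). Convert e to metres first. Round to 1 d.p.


Convert cant: e = 160.5 mm = 0.1605 m
V_ms = sqrt(0.1605 * 9.81 * 2323 / 1.435)
V_ms = sqrt(2548.832833) = 50.486 m/s
V = 50.486 * 3.6 = 181.7 km/h

181.7


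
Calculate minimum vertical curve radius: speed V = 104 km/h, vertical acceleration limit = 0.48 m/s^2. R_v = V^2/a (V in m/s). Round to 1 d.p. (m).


Convert speed: V = 104 / 3.6 = 28.8889 m/s
V^2 = 834.5679 m^2/s^2
R_v = 834.5679 / 0.48
R_v = 1738.7 m

1738.7


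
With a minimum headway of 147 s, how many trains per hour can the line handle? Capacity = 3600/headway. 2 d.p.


Capacity = 3600 / headway
Capacity = 3600 / 147
Capacity = 24.49 trains/hour

24.49


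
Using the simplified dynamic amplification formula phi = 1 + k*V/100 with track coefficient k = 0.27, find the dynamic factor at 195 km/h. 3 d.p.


phi = 1 + k * V / 100
phi = 1 + 0.27 * 195 / 100
phi = 1 + 0.5265
phi = 1.527

1.527


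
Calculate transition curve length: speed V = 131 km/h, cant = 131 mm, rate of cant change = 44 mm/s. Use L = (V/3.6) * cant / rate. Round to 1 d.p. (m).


Convert speed: V = 131 / 3.6 = 36.3889 m/s
L = 36.3889 * 131 / 44
L = 4766.9444 / 44
L = 108.3 m

108.3


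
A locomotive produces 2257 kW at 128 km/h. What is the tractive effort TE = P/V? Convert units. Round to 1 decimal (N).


Convert: P = 2257 kW = 2257000 W
V = 128 / 3.6 = 35.5556 m/s
TE = 2257000 / 35.5556
TE = 63478.1 N

63478.1


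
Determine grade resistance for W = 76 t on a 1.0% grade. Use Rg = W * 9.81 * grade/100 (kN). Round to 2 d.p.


Rg = W * 9.81 * grade / 100
Rg = 76 * 9.81 * 1.0 / 100
Rg = 745.56 * 0.01
Rg = 7.46 kN

7.46


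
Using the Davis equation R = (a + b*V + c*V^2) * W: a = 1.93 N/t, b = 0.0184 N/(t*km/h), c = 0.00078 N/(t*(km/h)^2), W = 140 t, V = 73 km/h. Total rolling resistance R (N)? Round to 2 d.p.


b*V = 0.0184 * 73 = 1.3432
c*V^2 = 0.00078 * 5329 = 4.15662
R_per_t = 1.93 + 1.3432 + 4.15662 = 7.42982 N/t
R_total = 7.42982 * 140 = 1040.17 N

1040.17


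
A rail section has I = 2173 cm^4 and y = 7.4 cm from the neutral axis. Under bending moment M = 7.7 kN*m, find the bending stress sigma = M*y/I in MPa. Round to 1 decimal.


Convert units:
M = 7.7 kN*m = 7700000 N*mm
y = 7.4 cm = 74 mm
I = 2173 cm^4 = 21730000 mm^4
sigma = 7700000 * 74 / 21730000
sigma = 26.2 MPa

26.2


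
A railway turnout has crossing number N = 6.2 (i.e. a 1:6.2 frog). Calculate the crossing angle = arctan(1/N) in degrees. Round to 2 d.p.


1/N = 1/6.2 = 0.16129
angle = arctan(0.16129) = 0.159913 rad
angle = 0.159913 * 180/pi = 9.16 degrees

9.16


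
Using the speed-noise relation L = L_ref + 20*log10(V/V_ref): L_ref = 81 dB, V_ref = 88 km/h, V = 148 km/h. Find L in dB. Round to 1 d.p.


V/V_ref = 148 / 88 = 1.681818
log10(1.681818) = 0.225779
20 * 0.225779 = 4.5156
L = 81 + 4.5156 = 85.5 dB

85.5


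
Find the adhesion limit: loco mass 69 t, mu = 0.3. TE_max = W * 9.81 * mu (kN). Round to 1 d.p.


TE_max = W * g * mu
TE_max = 69 * 9.81 * 0.3
TE_max = 676.89 * 0.3
TE_max = 203.1 kN

203.1


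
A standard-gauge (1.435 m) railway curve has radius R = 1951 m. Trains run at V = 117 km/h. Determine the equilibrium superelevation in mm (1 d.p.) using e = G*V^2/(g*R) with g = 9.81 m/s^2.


Convert speed: V = 117 / 3.6 = 32.5 m/s
Apply formula: e = 1.435 * 32.5^2 / (9.81 * 1951)
e = 1.435 * 1056.25 / 19139.31
e = 0.079194 m = 79.2 mm

79.2


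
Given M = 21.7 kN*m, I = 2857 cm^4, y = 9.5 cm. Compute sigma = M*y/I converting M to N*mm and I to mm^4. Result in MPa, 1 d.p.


Convert units:
M = 21.7 kN*m = 21700000 N*mm
y = 9.5 cm = 95 mm
I = 2857 cm^4 = 28570000 mm^4
sigma = 21700000 * 95 / 28570000
sigma = 72.2 MPa

72.2


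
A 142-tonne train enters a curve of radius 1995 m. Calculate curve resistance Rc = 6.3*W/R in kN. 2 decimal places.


Rc = 6.3 * W / R
Rc = 6.3 * 142 / 1995
Rc = 894.6 / 1995
Rc = 0.45 kN

0.45


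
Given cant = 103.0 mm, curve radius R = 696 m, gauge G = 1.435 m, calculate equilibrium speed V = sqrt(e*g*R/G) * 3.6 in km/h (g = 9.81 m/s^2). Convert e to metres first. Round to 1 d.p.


Convert cant: e = 103.0 mm = 0.1030 m
V_ms = sqrt(0.1030 * 9.81 * 696 / 1.435)
V_ms = sqrt(490.076153) = 22.1377 m/s
V = 22.1377 * 3.6 = 79.7 km/h

79.7


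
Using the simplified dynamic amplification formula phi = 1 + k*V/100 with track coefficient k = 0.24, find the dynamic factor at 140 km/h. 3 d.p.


phi = 1 + k * V / 100
phi = 1 + 0.24 * 140 / 100
phi = 1 + 0.336
phi = 1.336

1.336


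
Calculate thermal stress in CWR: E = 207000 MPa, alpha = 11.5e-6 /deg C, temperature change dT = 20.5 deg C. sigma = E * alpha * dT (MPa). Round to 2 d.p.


sigma = E * alpha * dT
sigma = 207000 * 11.5e-6 * 20.5
sigma = 2.3805 * 20.5
sigma = 48.80 MPa

48.80


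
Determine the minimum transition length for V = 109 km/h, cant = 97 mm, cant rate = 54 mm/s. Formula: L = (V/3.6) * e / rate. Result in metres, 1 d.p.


Convert speed: V = 109 / 3.6 = 30.2778 m/s
L = 30.2778 * 97 / 54
L = 2936.9444 / 54
L = 54.4 m

54.4


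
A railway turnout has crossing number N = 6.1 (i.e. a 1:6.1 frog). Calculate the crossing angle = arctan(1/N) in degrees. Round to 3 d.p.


1/N = 1/6.1 = 0.163934
angle = arctan(0.163934) = 0.162489 rad
angle = 0.162489 * 180/pi = 9.310 degrees

9.310


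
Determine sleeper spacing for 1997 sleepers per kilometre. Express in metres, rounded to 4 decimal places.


Spacing = 1000 m / number of sleepers
Spacing = 1000 / 1997
Spacing = 0.5008 m

0.5008


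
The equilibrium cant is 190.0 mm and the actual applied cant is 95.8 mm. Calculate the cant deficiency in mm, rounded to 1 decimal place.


Cant deficiency = equilibrium cant - actual cant
CD = 190.0 - 95.8
CD = 94.2 mm

94.2


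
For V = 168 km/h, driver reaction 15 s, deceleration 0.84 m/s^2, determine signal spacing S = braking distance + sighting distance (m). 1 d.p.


V = 168 / 3.6 = 46.6667 m/s
Braking distance = 46.6667^2 / (2*0.84) = 1296.2963 m
Sighting distance = 46.6667 * 15 = 700.0 m
S = 1296.2963 + 700.0 = 1996.3 m

1996.3


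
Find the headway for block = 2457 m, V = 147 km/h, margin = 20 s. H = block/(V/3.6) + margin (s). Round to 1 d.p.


V = 147 / 3.6 = 40.8333 m/s
Block traversal time = 2457 / 40.8333 = 60.1714 s
Headway = 60.1714 + 20
Headway = 80.2 s

80.2


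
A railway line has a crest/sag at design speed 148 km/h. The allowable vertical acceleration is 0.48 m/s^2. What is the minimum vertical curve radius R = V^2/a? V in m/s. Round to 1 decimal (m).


Convert speed: V = 148 / 3.6 = 41.1111 m/s
V^2 = 1690.1235 m^2/s^2
R_v = 1690.1235 / 0.48
R_v = 3521.1 m

3521.1


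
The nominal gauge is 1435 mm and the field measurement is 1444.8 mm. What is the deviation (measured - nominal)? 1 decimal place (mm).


Deviation = measured - nominal
Deviation = 1444.8 - 1435
Deviation = 9.8 mm

9.8


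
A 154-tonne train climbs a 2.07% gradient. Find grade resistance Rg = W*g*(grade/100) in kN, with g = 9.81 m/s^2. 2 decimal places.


Rg = W * 9.81 * grade / 100
Rg = 154 * 9.81 * 2.07 / 100
Rg = 1510.74 * 0.0207
Rg = 31.27 kN

31.27


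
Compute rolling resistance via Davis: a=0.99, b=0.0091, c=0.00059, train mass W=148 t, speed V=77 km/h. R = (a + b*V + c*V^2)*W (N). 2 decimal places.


b*V = 0.0091 * 77 = 0.7007
c*V^2 = 0.00059 * 5929 = 3.49811
R_per_t = 0.99 + 0.7007 + 3.49811 = 5.18881 N/t
R_total = 5.18881 * 148 = 767.94 N

767.94


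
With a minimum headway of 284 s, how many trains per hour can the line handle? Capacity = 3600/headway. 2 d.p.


Capacity = 3600 / headway
Capacity = 3600 / 284
Capacity = 12.68 trains/hour

12.68


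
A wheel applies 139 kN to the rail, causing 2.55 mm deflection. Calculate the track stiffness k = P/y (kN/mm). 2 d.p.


Track stiffness k = P / y
k = 139 / 2.55
k = 54.51 kN/mm

54.51


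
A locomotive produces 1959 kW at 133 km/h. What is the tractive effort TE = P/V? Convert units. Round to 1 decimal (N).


Convert: P = 1959 kW = 1959000 W
V = 133 / 3.6 = 36.9444 m/s
TE = 1959000 / 36.9444
TE = 53025.6 N

53025.6


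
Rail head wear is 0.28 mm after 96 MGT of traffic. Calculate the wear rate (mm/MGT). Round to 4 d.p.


Wear rate = total wear / cumulative tonnage
Rate = 0.28 / 96
Rate = 0.0029 mm/MGT

0.0029


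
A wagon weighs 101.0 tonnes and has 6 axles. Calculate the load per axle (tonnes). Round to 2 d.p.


Load per axle = total weight / number of axles
Load = 101.0 / 6
Load = 16.83 tonnes

16.83


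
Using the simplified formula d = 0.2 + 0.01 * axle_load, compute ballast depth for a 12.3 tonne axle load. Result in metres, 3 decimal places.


d = 0.2 + 0.01 * 12.3
d = 0.2 + 0.123
d = 0.323 m

0.323


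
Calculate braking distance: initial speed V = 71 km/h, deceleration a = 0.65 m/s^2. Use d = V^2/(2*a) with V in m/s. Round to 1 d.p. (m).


Convert speed: V = 71 / 3.6 = 19.7222 m/s
V^2 = 388.966
d = 388.966 / (2 * 0.65)
d = 388.966 / 1.3
d = 299.2 m

299.2


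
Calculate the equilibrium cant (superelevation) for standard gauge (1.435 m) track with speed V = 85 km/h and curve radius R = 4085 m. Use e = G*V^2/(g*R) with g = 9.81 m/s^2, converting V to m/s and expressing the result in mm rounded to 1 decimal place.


Convert speed: V = 85 / 3.6 = 23.6111 m/s
Apply formula: e = 1.435 * 23.6111^2 / (9.81 * 4085)
e = 1.435 * 557.4846 / 40073.85
e = 0.019963 m = 20.0 mm

20.0


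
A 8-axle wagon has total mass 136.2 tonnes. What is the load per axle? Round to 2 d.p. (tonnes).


Load per axle = total weight / number of axles
Load = 136.2 / 8
Load = 17.03 tonnes

17.03


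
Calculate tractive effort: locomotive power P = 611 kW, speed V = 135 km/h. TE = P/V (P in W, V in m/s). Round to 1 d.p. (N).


Convert: P = 611 kW = 611000 W
V = 135 / 3.6 = 37.5 m/s
TE = 611000 / 37.5
TE = 16293.3 N

16293.3


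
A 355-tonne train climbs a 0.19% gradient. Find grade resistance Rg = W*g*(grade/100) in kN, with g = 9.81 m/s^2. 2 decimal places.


Rg = W * 9.81 * grade / 100
Rg = 355 * 9.81 * 0.19 / 100
Rg = 3482.55 * 0.0019
Rg = 6.62 kN

6.62


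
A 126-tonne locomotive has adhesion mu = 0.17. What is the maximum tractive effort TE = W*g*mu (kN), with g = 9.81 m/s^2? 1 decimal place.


TE_max = W * g * mu
TE_max = 126 * 9.81 * 0.17
TE_max = 1236.06 * 0.17
TE_max = 210.1 kN

210.1


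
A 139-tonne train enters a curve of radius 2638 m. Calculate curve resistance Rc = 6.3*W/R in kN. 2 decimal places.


Rc = 6.3 * W / R
Rc = 6.3 * 139 / 2638
Rc = 875.7 / 2638
Rc = 0.33 kN

0.33


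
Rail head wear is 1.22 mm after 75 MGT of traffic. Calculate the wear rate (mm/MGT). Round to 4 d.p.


Wear rate = total wear / cumulative tonnage
Rate = 1.22 / 75
Rate = 0.0163 mm/MGT

0.0163


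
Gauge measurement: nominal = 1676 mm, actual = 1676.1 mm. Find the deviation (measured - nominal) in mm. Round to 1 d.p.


Deviation = measured - nominal
Deviation = 1676.1 - 1676
Deviation = 0.1 mm

0.1


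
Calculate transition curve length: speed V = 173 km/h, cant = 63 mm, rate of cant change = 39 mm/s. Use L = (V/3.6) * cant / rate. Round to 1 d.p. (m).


Convert speed: V = 173 / 3.6 = 48.0556 m/s
L = 48.0556 * 63 / 39
L = 3027.5 / 39
L = 77.6 m

77.6


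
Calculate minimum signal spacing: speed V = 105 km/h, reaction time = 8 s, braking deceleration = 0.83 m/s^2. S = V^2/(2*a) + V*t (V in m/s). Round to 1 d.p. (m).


V = 105 / 3.6 = 29.1667 m/s
Braking distance = 29.1667^2 / (2*0.83) = 512.4665 m
Sighting distance = 29.1667 * 8 = 233.3333 m
S = 512.4665 + 233.3333 = 745.8 m

745.8


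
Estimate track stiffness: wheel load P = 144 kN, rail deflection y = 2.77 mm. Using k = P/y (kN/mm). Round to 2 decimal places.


Track stiffness k = P / y
k = 144 / 2.77
k = 51.99 kN/mm

51.99


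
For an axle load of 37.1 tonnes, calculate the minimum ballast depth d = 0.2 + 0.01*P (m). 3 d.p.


d = 0.2 + 0.01 * 37.1
d = 0.2 + 0.371
d = 0.571 m

0.571


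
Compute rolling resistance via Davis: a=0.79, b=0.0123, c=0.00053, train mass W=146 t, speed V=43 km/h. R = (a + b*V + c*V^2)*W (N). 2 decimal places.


b*V = 0.0123 * 43 = 0.5289
c*V^2 = 0.00053 * 1849 = 0.97997
R_per_t = 0.79 + 0.5289 + 0.97997 = 2.29887 N/t
R_total = 2.29887 * 146 = 335.64 N

335.64


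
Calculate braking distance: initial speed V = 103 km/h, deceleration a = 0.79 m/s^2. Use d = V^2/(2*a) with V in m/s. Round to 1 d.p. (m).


Convert speed: V = 103 / 3.6 = 28.6111 m/s
V^2 = 818.5957
d = 818.5957 / (2 * 0.79)
d = 818.5957 / 1.58
d = 518.1 m

518.1


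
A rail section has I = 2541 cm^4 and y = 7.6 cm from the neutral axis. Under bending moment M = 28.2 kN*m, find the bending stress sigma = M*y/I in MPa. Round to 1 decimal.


Convert units:
M = 28.2 kN*m = 28200000 N*mm
y = 7.6 cm = 76 mm
I = 2541 cm^4 = 25410000 mm^4
sigma = 28200000 * 76 / 25410000
sigma = 84.3 MPa

84.3


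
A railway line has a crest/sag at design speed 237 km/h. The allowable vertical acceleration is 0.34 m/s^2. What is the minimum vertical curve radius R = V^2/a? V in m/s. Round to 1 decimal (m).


Convert speed: V = 237 / 3.6 = 65.8333 m/s
V^2 = 4334.0278 m^2/s^2
R_v = 4334.0278 / 0.34
R_v = 12747.1 m

12747.1


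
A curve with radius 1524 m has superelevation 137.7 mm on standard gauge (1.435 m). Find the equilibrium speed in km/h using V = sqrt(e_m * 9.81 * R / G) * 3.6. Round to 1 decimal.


Convert cant: e = 137.7 mm = 0.1377 m
V_ms = sqrt(0.1377 * 9.81 * 1524 / 1.435)
V_ms = sqrt(1434.617134) = 37.8763 m/s
V = 37.8763 * 3.6 = 136.4 km/h

136.4


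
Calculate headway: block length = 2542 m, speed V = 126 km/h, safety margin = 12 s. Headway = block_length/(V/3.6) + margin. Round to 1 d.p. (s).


V = 126 / 3.6 = 35.0 m/s
Block traversal time = 2542 / 35.0 = 72.6286 s
Headway = 72.6286 + 12
Headway = 84.6 s

84.6


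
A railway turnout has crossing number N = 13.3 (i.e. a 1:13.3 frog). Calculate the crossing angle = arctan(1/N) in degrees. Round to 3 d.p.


1/N = 1/13.3 = 0.075188
angle = arctan(0.075188) = 0.075047 rad
angle = 0.075047 * 180/pi = 4.300 degrees

4.300


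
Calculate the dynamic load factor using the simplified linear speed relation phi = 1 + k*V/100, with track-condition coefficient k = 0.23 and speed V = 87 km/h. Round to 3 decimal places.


phi = 1 + k * V / 100
phi = 1 + 0.23 * 87 / 100
phi = 1 + 0.2001
phi = 1.200

1.200


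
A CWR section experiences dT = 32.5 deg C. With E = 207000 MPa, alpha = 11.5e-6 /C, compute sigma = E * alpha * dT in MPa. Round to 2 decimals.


sigma = E * alpha * dT
sigma = 207000 * 11.5e-6 * 32.5
sigma = 2.3805 * 32.5
sigma = 77.37 MPa

77.37


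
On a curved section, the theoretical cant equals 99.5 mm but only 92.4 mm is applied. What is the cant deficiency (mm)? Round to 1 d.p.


Cant deficiency = equilibrium cant - actual cant
CD = 99.5 - 92.4
CD = 7.1 mm

7.1


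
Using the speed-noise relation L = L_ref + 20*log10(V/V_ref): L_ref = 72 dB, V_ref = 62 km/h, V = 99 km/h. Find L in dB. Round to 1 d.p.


V/V_ref = 99 / 62 = 1.596774
log10(1.596774) = 0.203244
20 * 0.203244 = 4.0649
L = 72 + 4.0649 = 76.1 dB

76.1


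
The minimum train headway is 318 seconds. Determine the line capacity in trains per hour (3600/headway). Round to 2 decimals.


Capacity = 3600 / headway
Capacity = 3600 / 318
Capacity = 11.32 trains/hour

11.32


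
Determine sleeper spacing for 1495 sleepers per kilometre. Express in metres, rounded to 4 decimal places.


Spacing = 1000 m / number of sleepers
Spacing = 1000 / 1495
Spacing = 0.6689 m

0.6689


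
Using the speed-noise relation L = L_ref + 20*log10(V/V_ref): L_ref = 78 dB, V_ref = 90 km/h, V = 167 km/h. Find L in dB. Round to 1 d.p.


V/V_ref = 167 / 90 = 1.855556
log10(1.855556) = 0.268474
20 * 0.268474 = 5.3695
L = 78 + 5.3695 = 83.4 dB

83.4


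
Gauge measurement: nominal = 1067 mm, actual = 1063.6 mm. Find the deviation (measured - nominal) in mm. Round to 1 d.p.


Deviation = measured - nominal
Deviation = 1063.6 - 1067
Deviation = -3.4 mm

-3.4


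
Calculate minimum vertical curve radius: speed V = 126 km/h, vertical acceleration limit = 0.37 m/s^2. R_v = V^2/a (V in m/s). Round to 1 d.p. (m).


Convert speed: V = 126 / 3.6 = 35.0 m/s
V^2 = 1225.0 m^2/s^2
R_v = 1225.0 / 0.37
R_v = 3310.8 m

3310.8


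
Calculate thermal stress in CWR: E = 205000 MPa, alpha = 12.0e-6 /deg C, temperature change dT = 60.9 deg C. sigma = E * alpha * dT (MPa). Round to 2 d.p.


sigma = E * alpha * dT
sigma = 205000 * 12.0e-6 * 60.9
sigma = 2.46 * 60.9
sigma = 149.81 MPa

149.81


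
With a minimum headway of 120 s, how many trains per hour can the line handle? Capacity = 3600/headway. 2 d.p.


Capacity = 3600 / headway
Capacity = 3600 / 120
Capacity = 30.00 trains/hour

30.00


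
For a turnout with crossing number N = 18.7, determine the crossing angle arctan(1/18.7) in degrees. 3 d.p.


1/N = 1/18.7 = 0.053476
angle = arctan(0.053476) = 0.053425 rad
angle = 0.053425 * 180/pi = 3.061 degrees

3.061


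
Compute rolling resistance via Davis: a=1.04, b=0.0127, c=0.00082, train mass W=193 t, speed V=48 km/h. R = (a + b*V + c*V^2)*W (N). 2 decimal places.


b*V = 0.0127 * 48 = 0.6096
c*V^2 = 0.00082 * 2304 = 1.88928
R_per_t = 1.04 + 0.6096 + 1.88928 = 3.53888 N/t
R_total = 3.53888 * 193 = 683.00 N

683.00


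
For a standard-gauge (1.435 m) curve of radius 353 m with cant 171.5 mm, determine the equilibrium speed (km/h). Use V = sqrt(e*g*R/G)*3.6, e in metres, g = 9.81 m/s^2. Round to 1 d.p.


Convert cant: e = 171.5 mm = 0.1715 m
V_ms = sqrt(0.1715 * 9.81 * 353 / 1.435)
V_ms = sqrt(413.862366) = 20.3436 m/s
V = 20.3436 * 3.6 = 73.2 km/h

73.2


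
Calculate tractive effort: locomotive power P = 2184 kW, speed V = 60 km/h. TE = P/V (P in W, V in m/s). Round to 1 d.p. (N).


Convert: P = 2184 kW = 2184000 W
V = 60 / 3.6 = 16.6667 m/s
TE = 2184000 / 16.6667
TE = 131040.0 N

131040.0


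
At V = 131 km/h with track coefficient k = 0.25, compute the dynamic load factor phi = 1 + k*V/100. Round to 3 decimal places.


phi = 1 + k * V / 100
phi = 1 + 0.25 * 131 / 100
phi = 1 + 0.3275
phi = 1.328

1.328


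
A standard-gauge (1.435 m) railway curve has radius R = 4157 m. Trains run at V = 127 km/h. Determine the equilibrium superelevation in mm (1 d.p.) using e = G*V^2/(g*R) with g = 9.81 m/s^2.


Convert speed: V = 127 / 3.6 = 35.2778 m/s
Apply formula: e = 1.435 * 35.2778^2 / (9.81 * 4157)
e = 1.435 * 1244.5216 / 40780.17
e = 0.043793 m = 43.8 mm

43.8


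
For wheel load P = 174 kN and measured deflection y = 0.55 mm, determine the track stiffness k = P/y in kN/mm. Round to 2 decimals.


Track stiffness k = P / y
k = 174 / 0.55
k = 316.36 kN/mm

316.36


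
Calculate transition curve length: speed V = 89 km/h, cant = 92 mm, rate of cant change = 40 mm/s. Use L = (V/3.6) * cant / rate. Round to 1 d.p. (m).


Convert speed: V = 89 / 3.6 = 24.7222 m/s
L = 24.7222 * 92 / 40
L = 2274.4444 / 40
L = 56.9 m

56.9


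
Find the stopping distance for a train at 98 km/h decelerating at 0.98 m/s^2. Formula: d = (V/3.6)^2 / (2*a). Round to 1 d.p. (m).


Convert speed: V = 98 / 3.6 = 27.2222 m/s
V^2 = 741.0494
d = 741.0494 / (2 * 0.98)
d = 741.0494 / 1.96
d = 378.1 m

378.1


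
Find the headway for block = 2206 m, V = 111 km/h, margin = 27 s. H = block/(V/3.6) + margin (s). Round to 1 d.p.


V = 111 / 3.6 = 30.8333 m/s
Block traversal time = 2206 / 30.8333 = 71.5459 s
Headway = 71.5459 + 27
Headway = 98.5 s

98.5


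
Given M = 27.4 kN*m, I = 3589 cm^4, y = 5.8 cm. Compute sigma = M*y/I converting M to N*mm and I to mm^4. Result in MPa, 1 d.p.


Convert units:
M = 27.4 kN*m = 27400000 N*mm
y = 5.8 cm = 58 mm
I = 3589 cm^4 = 35890000 mm^4
sigma = 27400000 * 58 / 35890000
sigma = 44.3 MPa

44.3


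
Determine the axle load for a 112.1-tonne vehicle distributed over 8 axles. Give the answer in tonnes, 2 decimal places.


Load per axle = total weight / number of axles
Load = 112.1 / 8
Load = 14.01 tonnes

14.01


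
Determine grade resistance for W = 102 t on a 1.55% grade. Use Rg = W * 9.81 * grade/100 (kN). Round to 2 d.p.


Rg = W * 9.81 * grade / 100
Rg = 102 * 9.81 * 1.55 / 100
Rg = 1000.62 * 0.0155
Rg = 15.51 kN

15.51


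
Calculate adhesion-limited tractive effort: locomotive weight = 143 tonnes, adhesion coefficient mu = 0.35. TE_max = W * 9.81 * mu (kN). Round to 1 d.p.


TE_max = W * g * mu
TE_max = 143 * 9.81 * 0.35
TE_max = 1402.83 * 0.35
TE_max = 491.0 kN

491.0


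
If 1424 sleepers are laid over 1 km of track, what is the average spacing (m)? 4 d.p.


Spacing = 1000 m / number of sleepers
Spacing = 1000 / 1424
Spacing = 0.7022 m

0.7022


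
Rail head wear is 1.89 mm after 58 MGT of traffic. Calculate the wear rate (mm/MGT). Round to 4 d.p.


Wear rate = total wear / cumulative tonnage
Rate = 1.89 / 58
Rate = 0.0326 mm/MGT

0.0326


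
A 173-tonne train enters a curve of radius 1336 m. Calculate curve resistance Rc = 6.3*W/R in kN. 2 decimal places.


Rc = 6.3 * W / R
Rc = 6.3 * 173 / 1336
Rc = 1089.9 / 1336
Rc = 0.82 kN

0.82


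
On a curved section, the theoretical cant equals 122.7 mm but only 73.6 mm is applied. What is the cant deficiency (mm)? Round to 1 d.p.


Cant deficiency = equilibrium cant - actual cant
CD = 122.7 - 73.6
CD = 49.1 mm

49.1


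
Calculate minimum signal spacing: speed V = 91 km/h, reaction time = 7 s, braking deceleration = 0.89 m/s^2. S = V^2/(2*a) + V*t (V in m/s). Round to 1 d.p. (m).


V = 91 / 3.6 = 25.2778 m/s
Braking distance = 25.2778^2 / (2*0.89) = 358.9697 m
Sighting distance = 25.2778 * 7 = 176.9444 m
S = 358.9697 + 176.9444 = 535.9 m

535.9


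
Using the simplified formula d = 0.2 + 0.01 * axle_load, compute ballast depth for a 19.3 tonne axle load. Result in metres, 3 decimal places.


d = 0.2 + 0.01 * 19.3
d = 0.2 + 0.193
d = 0.393 m

0.393


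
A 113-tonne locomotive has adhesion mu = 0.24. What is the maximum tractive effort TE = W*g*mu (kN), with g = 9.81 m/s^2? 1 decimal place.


TE_max = W * g * mu
TE_max = 113 * 9.81 * 0.24
TE_max = 1108.53 * 0.24
TE_max = 266.0 kN

266.0


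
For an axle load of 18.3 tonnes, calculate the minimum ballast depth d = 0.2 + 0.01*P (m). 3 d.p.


d = 0.2 + 0.01 * 18.3
d = 0.2 + 0.183
d = 0.383 m

0.383


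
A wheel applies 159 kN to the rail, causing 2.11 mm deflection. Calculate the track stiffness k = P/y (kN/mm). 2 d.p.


Track stiffness k = P / y
k = 159 / 2.11
k = 75.36 kN/mm

75.36


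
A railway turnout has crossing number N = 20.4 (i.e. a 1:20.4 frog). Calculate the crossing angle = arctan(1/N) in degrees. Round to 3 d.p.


1/N = 1/20.4 = 0.04902
angle = arctan(0.04902) = 0.04898 rad
angle = 0.04898 * 180/pi = 2.806 degrees

2.806


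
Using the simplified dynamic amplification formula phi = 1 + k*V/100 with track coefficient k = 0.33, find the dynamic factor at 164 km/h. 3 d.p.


phi = 1 + k * V / 100
phi = 1 + 0.33 * 164 / 100
phi = 1 + 0.5412
phi = 1.541

1.541


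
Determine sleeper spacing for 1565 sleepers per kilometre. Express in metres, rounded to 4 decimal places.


Spacing = 1000 m / number of sleepers
Spacing = 1000 / 1565
Spacing = 0.6390 m

0.6390


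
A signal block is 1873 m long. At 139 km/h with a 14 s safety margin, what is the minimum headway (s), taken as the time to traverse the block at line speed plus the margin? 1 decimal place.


V = 139 / 3.6 = 38.6111 m/s
Block traversal time = 1873 / 38.6111 = 48.5094 s
Headway = 48.5094 + 14
Headway = 62.5 s

62.5


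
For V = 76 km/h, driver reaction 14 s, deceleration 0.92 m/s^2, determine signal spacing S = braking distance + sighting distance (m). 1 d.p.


V = 76 / 3.6 = 21.1111 m/s
Braking distance = 21.1111^2 / (2*0.92) = 242.2169 m
Sighting distance = 21.1111 * 14 = 295.5556 m
S = 242.2169 + 295.5556 = 537.8 m

537.8


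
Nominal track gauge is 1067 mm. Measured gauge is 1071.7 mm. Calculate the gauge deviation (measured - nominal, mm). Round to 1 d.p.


Deviation = measured - nominal
Deviation = 1071.7 - 1067
Deviation = 4.7 mm

4.7


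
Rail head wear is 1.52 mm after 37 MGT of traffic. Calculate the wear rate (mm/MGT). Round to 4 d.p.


Wear rate = total wear / cumulative tonnage
Rate = 1.52 / 37
Rate = 0.0411 mm/MGT

0.0411


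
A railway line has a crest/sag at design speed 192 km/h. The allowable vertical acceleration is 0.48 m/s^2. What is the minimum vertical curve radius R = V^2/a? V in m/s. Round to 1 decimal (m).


Convert speed: V = 192 / 3.6 = 53.3333 m/s
V^2 = 2844.4444 m^2/s^2
R_v = 2844.4444 / 0.48
R_v = 5925.9 m

5925.9


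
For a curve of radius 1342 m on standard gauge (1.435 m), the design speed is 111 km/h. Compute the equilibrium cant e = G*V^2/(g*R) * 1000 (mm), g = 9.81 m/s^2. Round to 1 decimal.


Convert speed: V = 111 / 3.6 = 30.8333 m/s
Apply formula: e = 1.435 * 30.8333^2 / (9.81 * 1342)
e = 1.435 * 950.6944 / 13165.02
e = 0.103627 m = 103.6 mm

103.6


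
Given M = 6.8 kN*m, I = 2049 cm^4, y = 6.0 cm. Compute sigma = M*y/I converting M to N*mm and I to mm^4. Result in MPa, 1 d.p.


Convert units:
M = 6.8 kN*m = 6800000 N*mm
y = 6.0 cm = 60 mm
I = 2049 cm^4 = 20490000 mm^4
sigma = 6800000 * 60 / 20490000
sigma = 19.9 MPa

19.9


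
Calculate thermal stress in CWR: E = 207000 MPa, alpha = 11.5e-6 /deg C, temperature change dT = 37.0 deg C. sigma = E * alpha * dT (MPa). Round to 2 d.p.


sigma = E * alpha * dT
sigma = 207000 * 11.5e-6 * 37.0
sigma = 2.3805 * 37.0
sigma = 88.08 MPa

88.08


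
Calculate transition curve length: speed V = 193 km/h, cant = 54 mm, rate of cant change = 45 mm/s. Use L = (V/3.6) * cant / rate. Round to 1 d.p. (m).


Convert speed: V = 193 / 3.6 = 53.6111 m/s
L = 53.6111 * 54 / 45
L = 2895.0 / 45
L = 64.3 m

64.3


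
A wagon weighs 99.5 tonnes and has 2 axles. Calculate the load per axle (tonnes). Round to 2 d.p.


Load per axle = total weight / number of axles
Load = 99.5 / 2
Load = 49.75 tonnes

49.75


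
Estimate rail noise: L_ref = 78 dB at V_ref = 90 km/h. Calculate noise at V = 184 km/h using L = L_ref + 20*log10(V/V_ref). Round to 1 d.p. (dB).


V/V_ref = 184 / 90 = 2.044444
log10(2.044444) = 0.310575
20 * 0.310575 = 6.2115
L = 78 + 6.2115 = 84.2 dB

84.2


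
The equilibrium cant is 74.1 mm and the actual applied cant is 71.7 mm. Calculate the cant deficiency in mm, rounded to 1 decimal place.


Cant deficiency = equilibrium cant - actual cant
CD = 74.1 - 71.7
CD = 2.4 mm

2.4


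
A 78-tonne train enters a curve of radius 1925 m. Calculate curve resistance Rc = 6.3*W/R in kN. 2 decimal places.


Rc = 6.3 * W / R
Rc = 6.3 * 78 / 1925
Rc = 491.4 / 1925
Rc = 0.26 kN

0.26


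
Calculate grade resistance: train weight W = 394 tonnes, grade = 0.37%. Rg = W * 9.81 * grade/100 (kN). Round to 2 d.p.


Rg = W * 9.81 * grade / 100
Rg = 394 * 9.81 * 0.37 / 100
Rg = 3865.14 * 0.0037
Rg = 14.30 kN

14.30


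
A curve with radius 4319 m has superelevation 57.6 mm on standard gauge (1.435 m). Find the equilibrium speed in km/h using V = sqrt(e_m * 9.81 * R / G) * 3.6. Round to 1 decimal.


Convert cant: e = 57.6 mm = 0.0576 m
V_ms = sqrt(0.0576 * 9.81 * 4319 / 1.435)
V_ms = sqrt(1700.680741) = 41.2393 m/s
V = 41.2393 * 3.6 = 148.5 km/h

148.5


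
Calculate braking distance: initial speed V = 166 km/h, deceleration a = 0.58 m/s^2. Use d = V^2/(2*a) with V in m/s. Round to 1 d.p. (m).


Convert speed: V = 166 / 3.6 = 46.1111 m/s
V^2 = 2126.2346
d = 2126.2346 / (2 * 0.58)
d = 2126.2346 / 1.16
d = 1833.0 m

1833.0


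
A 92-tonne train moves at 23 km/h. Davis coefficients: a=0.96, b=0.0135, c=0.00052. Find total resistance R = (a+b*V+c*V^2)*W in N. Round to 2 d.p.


b*V = 0.0135 * 23 = 0.3105
c*V^2 = 0.00052 * 529 = 0.27508
R_per_t = 0.96 + 0.3105 + 0.27508 = 1.54558 N/t
R_total = 1.54558 * 92 = 142.19 N

142.19


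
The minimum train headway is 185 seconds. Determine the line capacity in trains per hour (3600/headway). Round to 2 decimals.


Capacity = 3600 / headway
Capacity = 3600 / 185
Capacity = 19.46 trains/hour

19.46


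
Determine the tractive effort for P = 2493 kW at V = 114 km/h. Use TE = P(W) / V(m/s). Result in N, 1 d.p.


Convert: P = 2493 kW = 2493000 W
V = 114 / 3.6 = 31.6667 m/s
TE = 2493000 / 31.6667
TE = 78726.3 N

78726.3


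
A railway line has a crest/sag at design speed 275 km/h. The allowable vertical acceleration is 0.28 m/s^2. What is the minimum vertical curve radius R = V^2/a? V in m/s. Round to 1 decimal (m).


Convert speed: V = 275 / 3.6 = 76.3889 m/s
V^2 = 5835.2623 m^2/s^2
R_v = 5835.2623 / 0.28
R_v = 20840.2 m

20840.2


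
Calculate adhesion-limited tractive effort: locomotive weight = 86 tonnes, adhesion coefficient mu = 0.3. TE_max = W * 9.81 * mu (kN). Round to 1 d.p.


TE_max = W * g * mu
TE_max = 86 * 9.81 * 0.3
TE_max = 843.66 * 0.3
TE_max = 253.1 kN

253.1


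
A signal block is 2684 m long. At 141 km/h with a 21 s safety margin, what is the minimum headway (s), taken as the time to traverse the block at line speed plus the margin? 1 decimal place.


V = 141 / 3.6 = 39.1667 m/s
Block traversal time = 2684 / 39.1667 = 68.5277 s
Headway = 68.5277 + 21
Headway = 89.5 s

89.5


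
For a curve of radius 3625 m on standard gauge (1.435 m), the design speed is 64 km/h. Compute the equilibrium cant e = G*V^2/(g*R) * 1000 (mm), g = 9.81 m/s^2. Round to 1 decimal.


Convert speed: V = 64 / 3.6 = 17.7778 m/s
Apply formula: e = 1.435 * 17.7778^2 / (9.81 * 3625)
e = 1.435 * 316.0494 / 35561.25
e = 0.012754 m = 12.8 mm

12.8


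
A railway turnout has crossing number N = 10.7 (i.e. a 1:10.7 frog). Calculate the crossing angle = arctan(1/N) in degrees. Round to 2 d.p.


1/N = 1/10.7 = 0.093458
angle = arctan(0.093458) = 0.093187 rad
angle = 0.093187 * 180/pi = 5.34 degrees

5.34


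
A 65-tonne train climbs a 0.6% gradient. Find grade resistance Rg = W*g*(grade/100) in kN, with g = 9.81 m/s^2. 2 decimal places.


Rg = W * 9.81 * grade / 100
Rg = 65 * 9.81 * 0.6 / 100
Rg = 637.65 * 0.006
Rg = 3.83 kN

3.83


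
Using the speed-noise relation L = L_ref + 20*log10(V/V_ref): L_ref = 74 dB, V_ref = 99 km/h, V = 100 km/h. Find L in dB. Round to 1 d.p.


V/V_ref = 100 / 99 = 1.010101
log10(1.010101) = 0.004365
20 * 0.004365 = 0.0873
L = 74 + 0.0873 = 74.1 dB

74.1


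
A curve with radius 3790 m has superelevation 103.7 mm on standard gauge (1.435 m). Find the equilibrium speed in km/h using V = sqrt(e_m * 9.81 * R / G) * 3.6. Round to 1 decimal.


Convert cant: e = 103.7 mm = 0.1037 m
V_ms = sqrt(0.1037 * 9.81 * 3790 / 1.435)
V_ms = sqrt(2686.798348) = 51.8343 m/s
V = 51.8343 * 3.6 = 186.6 km/h

186.6


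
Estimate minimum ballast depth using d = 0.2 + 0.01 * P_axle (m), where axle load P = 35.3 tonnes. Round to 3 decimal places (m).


d = 0.2 + 0.01 * 35.3
d = 0.2 + 0.353
d = 0.553 m

0.553


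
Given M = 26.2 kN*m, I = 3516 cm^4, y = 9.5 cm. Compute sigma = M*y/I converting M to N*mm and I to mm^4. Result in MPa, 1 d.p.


Convert units:
M = 26.2 kN*m = 26200000 N*mm
y = 9.5 cm = 95 mm
I = 3516 cm^4 = 35160000 mm^4
sigma = 26200000 * 95 / 35160000
sigma = 70.8 MPa

70.8


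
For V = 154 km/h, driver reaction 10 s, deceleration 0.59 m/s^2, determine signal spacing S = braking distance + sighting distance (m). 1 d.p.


V = 154 / 3.6 = 42.7778 m/s
Braking distance = 42.7778^2 / (2*0.59) = 1550.7951 m
Sighting distance = 42.7778 * 10 = 427.7778 m
S = 1550.7951 + 427.7778 = 1978.6 m

1978.6


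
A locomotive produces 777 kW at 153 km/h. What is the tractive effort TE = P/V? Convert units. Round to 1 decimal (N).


Convert: P = 777 kW = 777000 W
V = 153 / 3.6 = 42.5 m/s
TE = 777000 / 42.5
TE = 18282.4 N

18282.4


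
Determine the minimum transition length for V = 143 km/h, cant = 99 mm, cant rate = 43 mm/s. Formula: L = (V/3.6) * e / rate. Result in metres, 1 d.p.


Convert speed: V = 143 / 3.6 = 39.7222 m/s
L = 39.7222 * 99 / 43
L = 3932.5 / 43
L = 91.5 m

91.5


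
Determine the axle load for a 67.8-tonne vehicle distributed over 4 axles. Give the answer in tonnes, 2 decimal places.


Load per axle = total weight / number of axles
Load = 67.8 / 4
Load = 16.95 tonnes

16.95


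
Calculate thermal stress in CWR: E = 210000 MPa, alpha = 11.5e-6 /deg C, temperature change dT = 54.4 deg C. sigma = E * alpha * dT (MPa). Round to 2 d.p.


sigma = E * alpha * dT
sigma = 210000 * 11.5e-6 * 54.4
sigma = 2.415 * 54.4
sigma = 131.38 MPa

131.38


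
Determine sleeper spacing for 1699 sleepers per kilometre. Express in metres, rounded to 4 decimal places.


Spacing = 1000 m / number of sleepers
Spacing = 1000 / 1699
Spacing = 0.5886 m

0.5886


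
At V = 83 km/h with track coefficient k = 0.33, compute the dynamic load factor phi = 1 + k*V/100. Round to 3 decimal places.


phi = 1 + k * V / 100
phi = 1 + 0.33 * 83 / 100
phi = 1 + 0.2739
phi = 1.274

1.274


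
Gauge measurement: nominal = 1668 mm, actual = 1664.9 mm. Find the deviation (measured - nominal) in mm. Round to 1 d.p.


Deviation = measured - nominal
Deviation = 1664.9 - 1668
Deviation = -3.1 mm

-3.1


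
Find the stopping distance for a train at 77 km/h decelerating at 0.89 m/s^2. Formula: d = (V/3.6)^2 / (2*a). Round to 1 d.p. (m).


Convert speed: V = 77 / 3.6 = 21.3889 m/s
V^2 = 457.4846
d = 457.4846 / (2 * 0.89)
d = 457.4846 / 1.78
d = 257.0 m

257.0


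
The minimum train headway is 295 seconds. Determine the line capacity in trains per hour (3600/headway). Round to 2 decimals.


Capacity = 3600 / headway
Capacity = 3600 / 295
Capacity = 12.20 trains/hour

12.20


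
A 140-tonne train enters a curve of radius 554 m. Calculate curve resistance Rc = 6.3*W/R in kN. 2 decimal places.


Rc = 6.3 * W / R
Rc = 6.3 * 140 / 554
Rc = 882.0 / 554
Rc = 1.59 kN

1.59


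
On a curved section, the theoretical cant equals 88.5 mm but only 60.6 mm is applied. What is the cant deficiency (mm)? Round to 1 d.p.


Cant deficiency = equilibrium cant - actual cant
CD = 88.5 - 60.6
CD = 27.9 mm

27.9


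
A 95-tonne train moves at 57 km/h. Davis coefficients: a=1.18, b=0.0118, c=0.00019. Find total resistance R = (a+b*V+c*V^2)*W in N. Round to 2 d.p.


b*V = 0.0118 * 57 = 0.6726
c*V^2 = 0.00019 * 3249 = 0.61731
R_per_t = 1.18 + 0.6726 + 0.61731 = 2.46991 N/t
R_total = 2.46991 * 95 = 234.64 N

234.64


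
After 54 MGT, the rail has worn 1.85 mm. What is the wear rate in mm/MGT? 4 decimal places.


Wear rate = total wear / cumulative tonnage
Rate = 1.85 / 54
Rate = 0.0343 mm/MGT

0.0343


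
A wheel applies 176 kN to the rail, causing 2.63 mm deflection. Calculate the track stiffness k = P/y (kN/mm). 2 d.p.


Track stiffness k = P / y
k = 176 / 2.63
k = 66.92 kN/mm

66.92


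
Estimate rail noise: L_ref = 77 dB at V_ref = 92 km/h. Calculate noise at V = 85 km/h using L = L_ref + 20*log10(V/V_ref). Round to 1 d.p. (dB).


V/V_ref = 85 / 92 = 0.923913
log10(0.923913) = -0.034369
20 * -0.034369 = -0.6874
L = 77 + -0.6874 = 76.3 dB

76.3


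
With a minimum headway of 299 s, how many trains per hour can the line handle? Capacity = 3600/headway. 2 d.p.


Capacity = 3600 / headway
Capacity = 3600 / 299
Capacity = 12.04 trains/hour

12.04


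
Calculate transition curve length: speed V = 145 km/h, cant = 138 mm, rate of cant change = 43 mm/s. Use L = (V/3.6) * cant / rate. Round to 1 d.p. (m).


Convert speed: V = 145 / 3.6 = 40.2778 m/s
L = 40.2778 * 138 / 43
L = 5558.3333 / 43
L = 129.3 m

129.3


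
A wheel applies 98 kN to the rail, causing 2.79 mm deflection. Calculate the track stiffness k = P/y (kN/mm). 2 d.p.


Track stiffness k = P / y
k = 98 / 2.79
k = 35.13 kN/mm

35.13


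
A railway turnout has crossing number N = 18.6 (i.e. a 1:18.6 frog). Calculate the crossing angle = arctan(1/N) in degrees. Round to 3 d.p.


1/N = 1/18.6 = 0.053763
angle = arctan(0.053763) = 0.053712 rad
angle = 0.053712 * 180/pi = 3.077 degrees

3.077


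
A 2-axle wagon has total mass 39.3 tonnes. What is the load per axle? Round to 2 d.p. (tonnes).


Load per axle = total weight / number of axles
Load = 39.3 / 2
Load = 19.65 tonnes

19.65


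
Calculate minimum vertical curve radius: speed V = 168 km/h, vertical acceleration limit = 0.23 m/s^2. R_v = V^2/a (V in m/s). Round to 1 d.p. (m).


Convert speed: V = 168 / 3.6 = 46.6667 m/s
V^2 = 2177.7778 m^2/s^2
R_v = 2177.7778 / 0.23
R_v = 9468.6 m

9468.6


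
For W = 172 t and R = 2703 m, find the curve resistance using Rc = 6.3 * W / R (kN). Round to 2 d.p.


Rc = 6.3 * W / R
Rc = 6.3 * 172 / 2703
Rc = 1083.6 / 2703
Rc = 0.40 kN

0.40


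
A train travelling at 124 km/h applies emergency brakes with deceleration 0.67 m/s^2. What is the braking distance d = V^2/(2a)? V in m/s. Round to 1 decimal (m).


Convert speed: V = 124 / 3.6 = 34.4444 m/s
V^2 = 1186.4198
d = 1186.4198 / (2 * 0.67)
d = 1186.4198 / 1.34
d = 885.4 m

885.4


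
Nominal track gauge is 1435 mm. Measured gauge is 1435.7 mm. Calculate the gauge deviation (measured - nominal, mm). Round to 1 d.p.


Deviation = measured - nominal
Deviation = 1435.7 - 1435
Deviation = 0.7 mm

0.7


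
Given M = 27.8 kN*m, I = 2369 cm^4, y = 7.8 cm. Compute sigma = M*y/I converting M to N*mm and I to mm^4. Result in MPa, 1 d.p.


Convert units:
M = 27.8 kN*m = 27800000 N*mm
y = 7.8 cm = 78 mm
I = 2369 cm^4 = 23690000 mm^4
sigma = 27800000 * 78 / 23690000
sigma = 91.5 MPa

91.5


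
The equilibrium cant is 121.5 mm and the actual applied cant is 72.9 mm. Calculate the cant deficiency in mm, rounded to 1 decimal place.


Cant deficiency = equilibrium cant - actual cant
CD = 121.5 - 72.9
CD = 48.6 mm

48.6


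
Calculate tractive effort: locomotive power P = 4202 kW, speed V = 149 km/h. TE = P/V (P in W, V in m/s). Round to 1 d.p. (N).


Convert: P = 4202 kW = 4202000 W
V = 149 / 3.6 = 41.3889 m/s
TE = 4202000 / 41.3889
TE = 101524.8 N

101524.8


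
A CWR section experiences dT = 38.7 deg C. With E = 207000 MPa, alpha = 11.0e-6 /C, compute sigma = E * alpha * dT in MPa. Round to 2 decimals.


sigma = E * alpha * dT
sigma = 207000 * 11.0e-6 * 38.7
sigma = 2.277 * 38.7
sigma = 88.12 MPa

88.12


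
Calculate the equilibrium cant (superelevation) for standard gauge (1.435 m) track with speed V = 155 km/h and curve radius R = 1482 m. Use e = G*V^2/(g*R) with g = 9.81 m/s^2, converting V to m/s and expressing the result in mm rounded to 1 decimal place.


Convert speed: V = 155 / 3.6 = 43.0556 m/s
Apply formula: e = 1.435 * 43.0556^2 / (9.81 * 1482)
e = 1.435 * 1853.7809 / 14538.42
e = 0.182976 m = 183.0 mm

183.0


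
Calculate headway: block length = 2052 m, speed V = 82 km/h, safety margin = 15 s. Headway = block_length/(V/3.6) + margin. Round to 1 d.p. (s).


V = 82 / 3.6 = 22.7778 m/s
Block traversal time = 2052 / 22.7778 = 90.0878 s
Headway = 90.0878 + 15
Headway = 105.1 s

105.1


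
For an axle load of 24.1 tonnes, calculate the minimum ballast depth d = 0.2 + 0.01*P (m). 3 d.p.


d = 0.2 + 0.01 * 24.1
d = 0.2 + 0.241
d = 0.441 m

0.441


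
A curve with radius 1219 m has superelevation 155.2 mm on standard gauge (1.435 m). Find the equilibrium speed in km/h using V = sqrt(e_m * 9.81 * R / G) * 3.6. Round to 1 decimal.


Convert cant: e = 155.2 mm = 0.1552 m
V_ms = sqrt(0.1552 * 9.81 * 1219 / 1.435)
V_ms = sqrt(1293.339462) = 35.963 m/s
V = 35.963 * 3.6 = 129.5 km/h

129.5
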